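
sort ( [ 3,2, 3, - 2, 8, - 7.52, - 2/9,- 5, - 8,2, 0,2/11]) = [ - 8 ,-7.52 ,-5 , - 2, - 2/9,0, 2/11, 2,2, 3,3, 8 ] 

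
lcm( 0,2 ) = 0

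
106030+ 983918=1089948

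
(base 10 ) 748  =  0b1011101100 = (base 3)1000201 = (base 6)3244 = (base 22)1c0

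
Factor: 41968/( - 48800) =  - 2^ (- 1 )*5^( - 2 ) * 43^1 = -  43/50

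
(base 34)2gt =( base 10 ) 2885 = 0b101101000101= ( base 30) 365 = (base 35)2CF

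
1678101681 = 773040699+905060982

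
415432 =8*51929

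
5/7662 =5/7662 = 0.00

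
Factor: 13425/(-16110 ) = -5/6 = -2^(-1 )* 3^( - 1) * 5^1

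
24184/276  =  87 + 43/69=87.62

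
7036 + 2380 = 9416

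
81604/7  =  11657+5/7 = 11657.71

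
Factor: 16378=2^1*19^1 * 431^1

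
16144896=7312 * 2208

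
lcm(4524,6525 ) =339300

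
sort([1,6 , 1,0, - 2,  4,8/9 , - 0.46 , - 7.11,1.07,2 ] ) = [ - 7.11, - 2, - 0.46,  0,8/9,  1, 1,1.07, 2, 4,  6]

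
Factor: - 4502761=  - 1301^1*3461^1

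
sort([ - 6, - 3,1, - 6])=[- 6,  -  6 ,-3,1]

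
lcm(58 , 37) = 2146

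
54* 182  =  9828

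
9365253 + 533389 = 9898642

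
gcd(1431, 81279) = 9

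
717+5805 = 6522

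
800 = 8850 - 8050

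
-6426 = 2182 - 8608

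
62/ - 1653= - 62/1653 = - 0.04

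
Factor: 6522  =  2^1*3^1*1087^1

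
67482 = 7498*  9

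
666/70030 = 333/35015= 0.01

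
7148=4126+3022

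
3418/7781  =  3418/7781= 0.44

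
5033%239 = 14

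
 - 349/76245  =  -349/76245= - 0.00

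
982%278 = 148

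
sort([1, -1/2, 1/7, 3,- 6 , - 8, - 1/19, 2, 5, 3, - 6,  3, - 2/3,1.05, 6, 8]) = [ - 8,-6,-6, - 2/3,- 1/2, - 1/19,1/7,1, 1.05, 2,3 , 3, 3, 5, 6, 8 ]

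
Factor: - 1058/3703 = -2/7 = - 2^1*7^( - 1)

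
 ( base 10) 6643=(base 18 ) 1291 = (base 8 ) 14763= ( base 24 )bcj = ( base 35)5es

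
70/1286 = 35/643= 0.05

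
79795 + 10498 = 90293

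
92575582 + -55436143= 37139439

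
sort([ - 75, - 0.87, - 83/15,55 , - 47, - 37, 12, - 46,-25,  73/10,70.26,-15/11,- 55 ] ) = [-75, - 55 , - 47, - 46 , - 37, - 25,  -  83/15, - 15/11, - 0.87 , 73/10 , 12 , 55,70.26 ]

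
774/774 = 1 = 1.00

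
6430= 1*6430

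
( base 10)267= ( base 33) 83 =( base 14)151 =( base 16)10b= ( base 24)b3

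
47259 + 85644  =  132903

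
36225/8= 4528 + 1/8 = 4528.12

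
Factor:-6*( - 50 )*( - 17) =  - 2^2*3^1*5^2 * 17^1 = - 5100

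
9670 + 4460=14130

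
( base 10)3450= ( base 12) 1bb6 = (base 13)1755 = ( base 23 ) 6c0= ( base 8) 6572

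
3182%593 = 217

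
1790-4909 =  - 3119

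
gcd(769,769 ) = 769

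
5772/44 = 131+2/11  =  131.18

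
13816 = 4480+9336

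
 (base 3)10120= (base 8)140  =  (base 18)56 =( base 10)96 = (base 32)30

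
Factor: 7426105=5^1 * 1485221^1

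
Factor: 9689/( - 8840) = -2^ (- 3)*5^ ( - 1)*13^( - 1)*17^( - 1 )*9689^1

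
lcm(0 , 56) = 0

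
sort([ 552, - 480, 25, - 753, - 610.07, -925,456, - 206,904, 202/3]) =[ - 925, - 753,-610.07 , - 480, - 206,  25,202/3,456, 552, 904 ] 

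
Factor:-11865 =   -  3^1*5^1*7^1*113^1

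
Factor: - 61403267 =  - 1031^1 * 59557^1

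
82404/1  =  82404 = 82404.00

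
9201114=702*13107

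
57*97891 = 5579787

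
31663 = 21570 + 10093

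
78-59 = 19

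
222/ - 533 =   -  222/533 = -  0.42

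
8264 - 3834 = 4430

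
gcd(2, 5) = 1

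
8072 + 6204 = 14276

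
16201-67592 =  - 51391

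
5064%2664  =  2400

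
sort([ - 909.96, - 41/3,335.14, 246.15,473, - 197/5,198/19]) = [ - 909.96,-197/5, - 41/3,198/19, 246.15,335.14,473 ]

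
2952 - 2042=910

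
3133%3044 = 89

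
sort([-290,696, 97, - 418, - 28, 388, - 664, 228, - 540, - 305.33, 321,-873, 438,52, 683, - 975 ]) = [ - 975,  -  873,-664, - 540,-418, - 305.33,  -  290, - 28, 52,97, 228,321,388 , 438,  683, 696] 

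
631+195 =826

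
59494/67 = 59494/67 = 887.97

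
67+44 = 111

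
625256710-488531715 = 136724995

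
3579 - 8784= - 5205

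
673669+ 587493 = 1261162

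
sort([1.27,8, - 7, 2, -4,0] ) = [- 7, - 4,0,1.27, 2,8 ] 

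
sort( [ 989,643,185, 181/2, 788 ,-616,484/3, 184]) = [ - 616 , 181/2,  484/3,  184,  185,643,788 , 989] 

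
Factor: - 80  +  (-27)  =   - 107=- 107^1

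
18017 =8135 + 9882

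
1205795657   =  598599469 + 607196188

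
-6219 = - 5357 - 862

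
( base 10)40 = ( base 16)28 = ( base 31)19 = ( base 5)130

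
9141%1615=1066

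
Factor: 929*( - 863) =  - 801727= - 863^1*929^1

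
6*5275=31650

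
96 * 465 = 44640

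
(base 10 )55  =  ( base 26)23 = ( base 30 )1p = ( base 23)29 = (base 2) 110111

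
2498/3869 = 2498/3869 = 0.65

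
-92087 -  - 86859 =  - 5228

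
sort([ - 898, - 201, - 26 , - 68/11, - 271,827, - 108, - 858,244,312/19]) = [ - 898, - 858, - 271, -201,  -  108, - 26, - 68/11,312/19,244,827 ]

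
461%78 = 71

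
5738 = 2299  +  3439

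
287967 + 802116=1090083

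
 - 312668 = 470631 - 783299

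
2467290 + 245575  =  2712865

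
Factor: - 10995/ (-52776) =2^( - 3)* 3^( - 1) * 5^1 = 5/24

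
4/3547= 4/3547 = 0.00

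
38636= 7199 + 31437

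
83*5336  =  442888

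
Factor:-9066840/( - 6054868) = 2266710/1513717 = 2^1*3^1*5^1 *75557^1 *1513717^(-1)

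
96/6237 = 32/2079 = 0.02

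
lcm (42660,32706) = 981180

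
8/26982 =4/13491=0.00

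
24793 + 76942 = 101735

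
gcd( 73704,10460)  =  4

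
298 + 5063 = 5361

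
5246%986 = 316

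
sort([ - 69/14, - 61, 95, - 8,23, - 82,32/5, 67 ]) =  [ - 82, - 61, -8, - 69/14,32/5, 23,67,95 ] 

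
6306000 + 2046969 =8352969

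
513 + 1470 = 1983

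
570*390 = 222300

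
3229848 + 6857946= 10087794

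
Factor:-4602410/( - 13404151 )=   2^1*5^1*17^1*59^( - 1 ) * 27073^1*227189^(-1 )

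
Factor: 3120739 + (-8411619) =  - 5290880=- 2^7*5^1 * 7^1 * 1181^1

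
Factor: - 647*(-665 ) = 430255 = 5^1 * 7^1*19^1*647^1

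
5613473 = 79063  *71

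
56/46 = 28/23 = 1.22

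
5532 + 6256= 11788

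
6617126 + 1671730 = 8288856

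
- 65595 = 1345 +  - 66940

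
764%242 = 38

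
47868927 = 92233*519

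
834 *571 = 476214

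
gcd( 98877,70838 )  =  1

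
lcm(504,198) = 5544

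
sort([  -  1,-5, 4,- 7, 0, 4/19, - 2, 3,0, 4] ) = [ - 7  , -5,-2,-1, 0, 0 , 4/19,3,4,4]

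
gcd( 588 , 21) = 21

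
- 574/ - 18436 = 287/9218 = 0.03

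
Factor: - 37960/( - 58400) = 13/20 = 2^(-2 )*5^( - 1)*13^1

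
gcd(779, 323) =19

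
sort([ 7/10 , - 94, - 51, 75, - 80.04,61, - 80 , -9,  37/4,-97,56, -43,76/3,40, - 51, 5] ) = [-97, - 94, - 80.04, - 80,  -  51, -51, - 43, - 9,7/10,  5,37/4,76/3, 40,56,61 , 75]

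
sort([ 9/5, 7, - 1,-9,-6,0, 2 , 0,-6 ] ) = [-9,-6, - 6,-1,0,0, 9/5, 2, 7]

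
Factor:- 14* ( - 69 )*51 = 2^1*3^2*7^1 *17^1*23^1  =  49266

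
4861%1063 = 609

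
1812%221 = 44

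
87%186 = 87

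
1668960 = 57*29280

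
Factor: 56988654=2^1*3^1*29^1 *193^1 * 1697^1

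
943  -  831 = 112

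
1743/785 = 2+173/785=2.22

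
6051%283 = 108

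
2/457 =2/457  =  0.00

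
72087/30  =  2402 + 9/10 = 2402.90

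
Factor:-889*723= - 642747 =-  3^1*7^1*127^1*241^1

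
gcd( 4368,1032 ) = 24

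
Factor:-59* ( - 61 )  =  3599 = 59^1*61^1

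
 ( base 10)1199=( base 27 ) 1hb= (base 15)54e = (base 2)10010101111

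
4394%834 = 224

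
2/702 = 1/351 = 0.00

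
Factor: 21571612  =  2^2* 19^1 * 283837^1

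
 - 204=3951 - 4155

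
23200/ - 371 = -23200/371 = - 62.53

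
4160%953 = 348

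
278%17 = 6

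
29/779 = 29/779 = 0.04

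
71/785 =71/785 = 0.09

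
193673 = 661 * 293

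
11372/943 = 12 + 56/943=12.06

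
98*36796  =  3606008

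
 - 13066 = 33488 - 46554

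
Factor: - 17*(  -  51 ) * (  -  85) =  - 73695 = -  3^1 * 5^1*17^3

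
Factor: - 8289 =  - 3^3*307^1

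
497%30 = 17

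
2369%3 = 2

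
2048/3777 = 2048/3777  =  0.54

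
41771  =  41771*1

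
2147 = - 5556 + 7703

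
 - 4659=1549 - 6208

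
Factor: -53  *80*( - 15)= 2^4*3^1*5^2*53^1 = 63600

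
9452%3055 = 287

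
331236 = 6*55206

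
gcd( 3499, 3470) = 1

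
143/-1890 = -1 + 1747/1890 = - 0.08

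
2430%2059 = 371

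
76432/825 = 76432/825 = 92.64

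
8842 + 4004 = 12846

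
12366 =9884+2482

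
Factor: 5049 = 3^3*11^1* 17^1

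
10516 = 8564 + 1952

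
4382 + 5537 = 9919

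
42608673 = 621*68613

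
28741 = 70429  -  41688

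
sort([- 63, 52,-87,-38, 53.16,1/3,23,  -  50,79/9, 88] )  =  [ -87, - 63, - 50, - 38, 1/3, 79/9, 23,52, 53.16,  88 ]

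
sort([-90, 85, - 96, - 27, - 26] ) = [ - 96, - 90 ,- 27,-26,85]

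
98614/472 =208+219/236  =  208.93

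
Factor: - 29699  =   - 17^1*1747^1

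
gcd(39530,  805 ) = 5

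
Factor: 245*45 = 11025 = 3^2*5^2*7^2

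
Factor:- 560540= - 2^2*5^1*28027^1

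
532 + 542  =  1074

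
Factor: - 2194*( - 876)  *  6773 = 13017326712 = 2^3*3^1*13^1*73^1 *521^1*1097^1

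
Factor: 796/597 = 2^2*3^( - 1 ) = 4/3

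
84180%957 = 921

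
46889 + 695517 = 742406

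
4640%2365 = 2275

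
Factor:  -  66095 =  - 5^1 *13219^1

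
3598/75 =3598/75 = 47.97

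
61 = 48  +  13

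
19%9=1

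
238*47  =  11186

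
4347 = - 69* ( - 63 ) 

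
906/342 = 2  +  37/57 = 2.65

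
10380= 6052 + 4328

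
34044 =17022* 2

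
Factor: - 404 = -2^2 *101^1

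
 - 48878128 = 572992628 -621870756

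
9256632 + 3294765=12551397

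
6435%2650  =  1135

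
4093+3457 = 7550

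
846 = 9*94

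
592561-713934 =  - 121373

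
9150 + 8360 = 17510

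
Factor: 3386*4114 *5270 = 73411121080 = 2^3*5^1*11^2*17^2 *31^1*1693^1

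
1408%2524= 1408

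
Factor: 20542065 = 3^1*5^1 *587^1 * 2333^1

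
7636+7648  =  15284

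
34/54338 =17/27169  =  0.00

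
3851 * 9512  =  36630712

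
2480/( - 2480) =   -  1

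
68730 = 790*87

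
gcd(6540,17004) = 1308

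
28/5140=7/1285 = 0.01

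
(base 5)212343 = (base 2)1110000110111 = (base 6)53235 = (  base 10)7223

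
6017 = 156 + 5861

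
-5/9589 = - 1 + 9584/9589 = -0.00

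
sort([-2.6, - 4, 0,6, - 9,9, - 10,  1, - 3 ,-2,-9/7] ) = [  -  10, - 9, - 4, - 3, - 2.6, - 2 , - 9/7,0,1,  6,  9]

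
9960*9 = 89640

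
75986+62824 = 138810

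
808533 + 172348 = 980881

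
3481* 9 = 31329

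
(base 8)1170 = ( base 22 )16G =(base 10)632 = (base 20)1BC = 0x278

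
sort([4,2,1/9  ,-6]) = [ - 6 , 1/9 , 2,4] 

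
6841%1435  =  1101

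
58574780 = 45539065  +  13035715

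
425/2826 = 425/2826 = 0.15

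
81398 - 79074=2324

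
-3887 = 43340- 47227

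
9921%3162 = 435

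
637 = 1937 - 1300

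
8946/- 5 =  - 1790+ 4/5 = -  1789.20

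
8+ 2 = 10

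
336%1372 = 336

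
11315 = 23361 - 12046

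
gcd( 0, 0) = 0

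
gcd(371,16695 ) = 371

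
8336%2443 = 1007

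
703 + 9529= 10232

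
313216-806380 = -493164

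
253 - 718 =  - 465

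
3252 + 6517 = 9769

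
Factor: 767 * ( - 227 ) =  -13^1*59^1*227^1  =  -174109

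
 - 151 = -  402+251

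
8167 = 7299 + 868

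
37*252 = 9324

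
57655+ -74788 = - 17133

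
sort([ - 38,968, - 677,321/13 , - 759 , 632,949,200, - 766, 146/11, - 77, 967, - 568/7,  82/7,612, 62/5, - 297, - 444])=[  -  766, - 759, - 677,-444, - 297, - 568/7, - 77, - 38, 82/7,62/5,146/11,321/13,200,612, 632,949,967,968]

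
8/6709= 8/6709 = 0.00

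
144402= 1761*82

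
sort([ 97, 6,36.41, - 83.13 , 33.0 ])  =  [-83.13, 6 , 33.0, 36.41, 97 ] 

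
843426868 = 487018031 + 356408837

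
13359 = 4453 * 3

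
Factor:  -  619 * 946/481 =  - 2^1*11^1*13^ ( - 1)*37^( - 1) * 43^1*619^1  =  -585574/481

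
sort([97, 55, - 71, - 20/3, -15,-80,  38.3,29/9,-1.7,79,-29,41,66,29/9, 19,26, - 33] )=[-80, - 71, - 33,-29,  -  15,-20/3, - 1.7,29/9, 29/9,19,26,38.3 , 41,  55, 66,79,97 ] 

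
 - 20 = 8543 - 8563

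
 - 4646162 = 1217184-5863346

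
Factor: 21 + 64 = 5^1* 17^1 = 85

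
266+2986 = 3252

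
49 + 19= 68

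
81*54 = 4374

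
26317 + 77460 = 103777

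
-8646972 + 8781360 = 134388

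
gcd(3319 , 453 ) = 1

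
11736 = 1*11736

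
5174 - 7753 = -2579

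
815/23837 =815/23837 = 0.03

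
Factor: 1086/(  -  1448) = -3/4 = - 2^(  -  2)*3^1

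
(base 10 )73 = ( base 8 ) 111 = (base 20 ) 3D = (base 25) 2n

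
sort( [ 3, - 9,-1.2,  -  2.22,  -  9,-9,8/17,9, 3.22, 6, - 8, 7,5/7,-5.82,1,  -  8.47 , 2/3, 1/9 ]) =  [ - 9,  -  9, - 9, - 8.47, - 8 ,  -  5.82 , - 2.22, - 1.2,  1/9, 8/17,2/3, 5/7,1,  3, 3.22 , 6, 7,9 ]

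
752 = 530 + 222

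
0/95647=0 = 0.00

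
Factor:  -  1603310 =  - 2^1*5^1*67^1*2393^1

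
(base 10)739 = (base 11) 612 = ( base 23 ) 193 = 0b1011100011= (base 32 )n3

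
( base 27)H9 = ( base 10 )468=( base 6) 2100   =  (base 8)724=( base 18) 180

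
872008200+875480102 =1747488302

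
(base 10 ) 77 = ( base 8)115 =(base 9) 85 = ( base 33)2b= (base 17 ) 49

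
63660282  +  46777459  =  110437741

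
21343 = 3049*7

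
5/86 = 5/86  =  0.06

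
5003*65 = 325195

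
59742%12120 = 11262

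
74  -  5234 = - 5160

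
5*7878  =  39390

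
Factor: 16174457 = 13^1*139^1*8951^1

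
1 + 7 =8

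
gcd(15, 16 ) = 1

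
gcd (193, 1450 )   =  1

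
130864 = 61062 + 69802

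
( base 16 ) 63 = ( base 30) 39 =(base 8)143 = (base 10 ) 99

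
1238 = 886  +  352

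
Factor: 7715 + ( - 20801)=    - 13086 = - 2^1 * 3^2 * 727^1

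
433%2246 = 433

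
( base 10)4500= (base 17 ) F9C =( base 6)32500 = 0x1194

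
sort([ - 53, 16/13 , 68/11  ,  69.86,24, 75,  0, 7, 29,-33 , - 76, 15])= [  -  76, - 53,- 33,0, 16/13, 68/11, 7, 15,24, 29,  69.86, 75]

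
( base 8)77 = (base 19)36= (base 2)111111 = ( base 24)2f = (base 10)63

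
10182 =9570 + 612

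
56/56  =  1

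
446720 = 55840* 8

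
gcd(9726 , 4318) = 2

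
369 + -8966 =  -8597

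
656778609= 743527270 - 86748661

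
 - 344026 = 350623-694649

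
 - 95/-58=1 + 37/58 =1.64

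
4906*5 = 24530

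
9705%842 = 443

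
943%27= 25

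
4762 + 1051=5813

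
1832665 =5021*365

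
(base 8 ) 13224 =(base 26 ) 8e8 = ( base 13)2828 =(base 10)5780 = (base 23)al7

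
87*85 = 7395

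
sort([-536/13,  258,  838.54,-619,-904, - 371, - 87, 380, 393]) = [ - 904, - 619,-371 , - 87, - 536/13,258,380  ,  393,838.54 ] 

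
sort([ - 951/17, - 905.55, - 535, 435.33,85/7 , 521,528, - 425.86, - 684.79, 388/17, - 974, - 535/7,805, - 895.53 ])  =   [ - 974, - 905.55, - 895.53, - 684.79, - 535, - 425.86,  -  535/7, - 951/17, 85/7,388/17, 435.33, 521, 528,  805 ]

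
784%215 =139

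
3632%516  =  20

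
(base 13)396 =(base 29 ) LL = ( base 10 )630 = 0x276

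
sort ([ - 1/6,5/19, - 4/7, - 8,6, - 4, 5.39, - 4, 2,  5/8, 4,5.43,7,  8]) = [ - 8, - 4, - 4, - 4/7, - 1/6 , 5/19 , 5/8, 2,4,5.39, 5.43, 6, 7, 8]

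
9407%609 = 272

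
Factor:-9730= - 2^1*5^1*7^1 * 139^1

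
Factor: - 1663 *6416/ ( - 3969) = 10669808/3969 = 2^4 *3^ (- 4) * 7^( - 2)*401^1 * 1663^1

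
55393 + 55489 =110882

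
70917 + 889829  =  960746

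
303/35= 303/35 = 8.66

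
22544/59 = 382 + 6/59 = 382.10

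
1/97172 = 1/97172 = 0.00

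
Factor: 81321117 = 3^1* 27107039^1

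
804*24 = 19296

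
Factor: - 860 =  - 2^2*5^1*43^1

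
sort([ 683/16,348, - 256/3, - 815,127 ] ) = [ - 815,-256/3,683/16,127,348 ] 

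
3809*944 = 3595696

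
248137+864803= 1112940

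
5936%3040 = 2896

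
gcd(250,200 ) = 50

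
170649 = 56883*3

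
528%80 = 48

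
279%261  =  18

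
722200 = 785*920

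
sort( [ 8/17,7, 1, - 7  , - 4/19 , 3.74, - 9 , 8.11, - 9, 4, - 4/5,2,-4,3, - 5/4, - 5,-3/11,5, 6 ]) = [ - 9, - 9,-7, - 5, - 4, - 5/4, - 4/5, -3/11,-4/19, 8/17 , 1,2,3,3.74,4,5, 6, 7,  8.11] 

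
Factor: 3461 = 3461^1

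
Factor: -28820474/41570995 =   -  2^1*5^(- 1 )* 17^1*149^1*5689^1 * 8314199^(- 1)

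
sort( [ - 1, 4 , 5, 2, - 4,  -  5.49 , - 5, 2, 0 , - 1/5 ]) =[ - 5.49, - 5, - 4, - 1, - 1/5, 0 , 2,2, 4,5 ] 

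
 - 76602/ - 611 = 125 +227/611=125.37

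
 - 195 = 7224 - 7419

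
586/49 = 11+47/49=11.96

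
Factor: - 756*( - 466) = 2^3*3^3*7^1*233^1 = 352296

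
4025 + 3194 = 7219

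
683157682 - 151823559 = 531334123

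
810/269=3 +3/269  =  3.01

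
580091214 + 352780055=932871269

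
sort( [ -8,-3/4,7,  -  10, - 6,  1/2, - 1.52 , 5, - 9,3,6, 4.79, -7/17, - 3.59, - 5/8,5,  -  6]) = [ - 10, - 9, - 8,-6, - 6,-3.59,-1.52,  -  3/4,  -  5/8, - 7/17, 1/2, 3,4.79, 5,5,6,7]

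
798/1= 798 = 798.00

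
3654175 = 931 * 3925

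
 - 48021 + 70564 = 22543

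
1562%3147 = 1562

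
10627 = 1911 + 8716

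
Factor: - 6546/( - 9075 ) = 2^1*5^( - 2 )*11^( - 2)*1091^1 = 2182/3025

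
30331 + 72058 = 102389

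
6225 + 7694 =13919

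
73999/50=1479 + 49/50 = 1479.98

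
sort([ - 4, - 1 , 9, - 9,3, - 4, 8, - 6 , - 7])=[ - 9, - 7, - 6, - 4, - 4,  -  1, 3, 8, 9]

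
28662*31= 888522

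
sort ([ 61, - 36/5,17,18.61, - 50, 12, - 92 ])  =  [  -  92, -50 , - 36/5,  12,17,18.61, 61] 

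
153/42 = 51/14 = 3.64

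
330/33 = 10 = 10.00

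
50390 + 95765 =146155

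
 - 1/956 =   -  1 + 955/956 = - 0.00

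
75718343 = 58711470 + 17006873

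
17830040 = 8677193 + 9152847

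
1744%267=142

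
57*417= 23769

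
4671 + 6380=11051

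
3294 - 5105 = -1811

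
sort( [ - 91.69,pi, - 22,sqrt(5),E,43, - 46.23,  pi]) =[ - 91.69, - 46.23 ,-22,sqrt(5 ),  E,pi,pi, 43 ] 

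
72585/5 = 14517 = 14517.00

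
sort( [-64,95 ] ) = [ - 64,  95] 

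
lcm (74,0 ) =0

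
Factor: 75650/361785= 2^1*3^( - 1)*5^1*17^1 * 271^( - 1) = 170/813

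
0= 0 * 307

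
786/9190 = 393/4595 = 0.09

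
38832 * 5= 194160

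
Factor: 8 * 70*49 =2^4*5^1*7^3 =27440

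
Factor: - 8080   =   - 2^4*5^1*101^1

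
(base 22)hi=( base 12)288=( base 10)392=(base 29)df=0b110001000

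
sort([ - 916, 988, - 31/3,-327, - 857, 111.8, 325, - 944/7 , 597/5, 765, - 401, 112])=[-916, - 857, - 401, - 327,-944/7, - 31/3, 111.8,112 , 597/5, 325,765, 988]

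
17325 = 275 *63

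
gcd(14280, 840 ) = 840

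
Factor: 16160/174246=2^4*3^( - 1) * 5^1 * 101^1*113^( - 1) * 257^( - 1)= 8080/87123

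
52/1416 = 13/354 = 0.04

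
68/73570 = 34/36785 = 0.00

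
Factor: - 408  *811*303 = -2^3*3^2*17^1*101^1*811^1 =-100259064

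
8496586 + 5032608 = 13529194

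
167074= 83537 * 2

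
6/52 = 3/26=0.12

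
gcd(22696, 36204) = 4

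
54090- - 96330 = 150420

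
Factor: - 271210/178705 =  - 54242/35741= -2^1*37^1*103^(-1)*347^(-1)*733^1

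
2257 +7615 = 9872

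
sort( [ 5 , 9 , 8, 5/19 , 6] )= [ 5/19, 5 , 6,8,9 ] 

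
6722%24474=6722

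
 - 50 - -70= 20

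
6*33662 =201972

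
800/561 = 800/561 = 1.43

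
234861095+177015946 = 411877041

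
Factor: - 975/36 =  - 325/12 = -2^( - 2) * 3^(-1 ) * 5^2*13^1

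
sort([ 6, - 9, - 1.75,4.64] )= [ - 9, - 1.75, 4.64, 6 ]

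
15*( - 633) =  -9495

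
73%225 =73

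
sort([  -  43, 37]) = [ - 43,37 ] 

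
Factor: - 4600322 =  - 2^1*23^1*97^1*1031^1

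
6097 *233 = 1420601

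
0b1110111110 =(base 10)958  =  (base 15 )43d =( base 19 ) 2C8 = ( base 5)12313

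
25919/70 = 370 + 19/70=370.27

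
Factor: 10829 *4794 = 2^1*3^1 *7^2*13^1 * 17^2* 47^1 = 51914226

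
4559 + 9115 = 13674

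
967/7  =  967/7=138.14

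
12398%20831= 12398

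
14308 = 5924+8384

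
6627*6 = 39762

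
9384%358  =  76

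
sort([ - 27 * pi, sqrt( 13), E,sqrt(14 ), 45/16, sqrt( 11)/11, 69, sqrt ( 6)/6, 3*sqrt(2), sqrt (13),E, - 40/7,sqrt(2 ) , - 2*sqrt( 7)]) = [- 27*pi, - 40/7, -2*sqrt( 7), sqrt( 11)/11, sqrt (6)/6,sqrt( 2), E, E,45/16,sqrt( 13 ) , sqrt( 13) , sqrt ( 14 ),3*sqrt( 2 ),  69 ]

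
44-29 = 15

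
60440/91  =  664 + 16/91= 664.18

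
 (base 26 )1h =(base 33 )1a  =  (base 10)43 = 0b101011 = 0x2b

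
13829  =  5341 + 8488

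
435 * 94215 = 40983525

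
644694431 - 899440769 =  - 254746338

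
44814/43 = 1042 + 8/43=1042.19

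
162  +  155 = 317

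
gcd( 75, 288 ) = 3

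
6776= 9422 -2646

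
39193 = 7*5599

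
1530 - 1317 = 213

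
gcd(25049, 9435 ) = 37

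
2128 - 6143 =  - 4015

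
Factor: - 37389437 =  - 293^1*127609^1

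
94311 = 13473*7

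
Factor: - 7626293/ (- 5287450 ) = 2^ (-1 )*5^ (-2)*7^( - 1) *1123^1  *6791^1*15107^(  -  1) 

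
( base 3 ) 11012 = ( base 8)161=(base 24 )4h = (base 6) 305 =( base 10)113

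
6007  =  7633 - 1626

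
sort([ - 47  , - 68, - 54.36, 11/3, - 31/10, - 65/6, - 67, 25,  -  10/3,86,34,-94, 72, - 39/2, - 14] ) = [ - 94,-68, - 67, - 54.36, - 47, - 39/2,- 14,-65/6, - 10/3,-31/10, 11/3,25,  34,72,86 ] 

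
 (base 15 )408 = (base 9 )1218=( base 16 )38C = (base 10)908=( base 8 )1614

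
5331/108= 1777/36 = 49.36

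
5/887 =5/887= 0.01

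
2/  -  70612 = -1/35306=- 0.00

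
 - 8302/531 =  - 8302/531 = - 15.63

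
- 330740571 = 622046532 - 952787103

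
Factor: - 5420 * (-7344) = 39804480 = 2^6 * 3^3*5^1*17^1*271^1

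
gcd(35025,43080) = 15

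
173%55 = 8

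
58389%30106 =28283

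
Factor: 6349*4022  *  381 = 2^1 * 3^1 *7^1*127^1*907^1*2011^1 = 9729093318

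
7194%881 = 146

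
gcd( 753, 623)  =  1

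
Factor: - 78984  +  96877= 17893 = 29^1*617^1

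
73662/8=9207 + 3/4 = 9207.75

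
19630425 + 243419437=263049862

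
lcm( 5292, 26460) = 26460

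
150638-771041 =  - 620403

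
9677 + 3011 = 12688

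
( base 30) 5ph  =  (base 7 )21233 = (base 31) 5ES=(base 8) 12223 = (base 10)5267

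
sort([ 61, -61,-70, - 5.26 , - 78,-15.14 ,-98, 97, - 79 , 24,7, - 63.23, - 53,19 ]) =[ -98,  -  79, - 78 ,  -  70, - 63.23,  -  61,-53, - 15.14, - 5.26, 7,19, 24, 61 , 97 ]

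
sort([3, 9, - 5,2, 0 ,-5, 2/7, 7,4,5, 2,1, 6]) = [ - 5, - 5, 0, 2/7, 1, 2,2, 3,  4,5, 6,7, 9 ] 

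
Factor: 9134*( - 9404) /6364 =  - 2^1*37^ ( - 1)*43^( - 1)*2351^1*4567^1 = - 21474034/1591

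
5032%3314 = 1718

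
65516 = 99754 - 34238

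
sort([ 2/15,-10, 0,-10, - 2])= [ -10,-10,-2,  0,  2/15]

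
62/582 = 31/291=0.11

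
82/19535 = 82/19535 = 0.00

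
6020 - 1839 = 4181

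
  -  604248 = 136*( - 4443) 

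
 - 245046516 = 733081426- 978127942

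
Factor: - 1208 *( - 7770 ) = 2^4*3^1 * 5^1*7^1*37^1 * 151^1= 9386160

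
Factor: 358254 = 2^1*3^2*13^1*1531^1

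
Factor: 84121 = 84121^1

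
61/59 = 61/59 = 1.03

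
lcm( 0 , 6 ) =0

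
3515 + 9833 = 13348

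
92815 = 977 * 95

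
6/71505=2/23835= 0.00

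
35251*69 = 2432319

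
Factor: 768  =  2^8*3^1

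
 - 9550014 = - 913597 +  - 8636417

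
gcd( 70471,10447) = 1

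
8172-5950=2222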